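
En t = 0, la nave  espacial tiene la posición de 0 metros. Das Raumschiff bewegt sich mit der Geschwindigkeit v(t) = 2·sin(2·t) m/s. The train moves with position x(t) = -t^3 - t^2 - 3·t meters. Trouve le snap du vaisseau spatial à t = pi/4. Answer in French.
En partant de la vitesse v(t) = 2·sin(2·t), nous prenons 3 dérivées. En dérivant la vitesse, nous obtenons l'accélération: a(t) = 4·cos(2·t). En dérivant l'accélération, nous obtenons le jerk: j(t) = -8·sin(2·t). La dérivée du jerk donne le snap: s(t) = -16·cos(2·t). De l'équation du snap s(t) = -16·cos(2·t), nous substituons t = pi/4 pour obtenir s = 0.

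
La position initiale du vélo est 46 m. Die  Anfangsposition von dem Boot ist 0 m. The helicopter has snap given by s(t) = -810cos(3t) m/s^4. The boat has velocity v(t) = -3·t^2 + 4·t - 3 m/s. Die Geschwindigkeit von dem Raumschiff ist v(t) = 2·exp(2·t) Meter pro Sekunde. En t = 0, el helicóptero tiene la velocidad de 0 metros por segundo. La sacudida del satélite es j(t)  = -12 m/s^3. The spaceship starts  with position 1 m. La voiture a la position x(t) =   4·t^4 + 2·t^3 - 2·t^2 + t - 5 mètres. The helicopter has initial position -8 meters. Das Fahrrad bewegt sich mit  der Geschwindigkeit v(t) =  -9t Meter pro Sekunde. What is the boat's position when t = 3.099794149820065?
To solve this, we need to take 1 integral of our velocity equation v(t) = -3·t^2 + 4·t - 3. Integrating velocity and using the initial condition x(0) = 0, we get x(t) = -t^3 + 2·t^2 - 3·t. We have position x(t) = -t^3 + 2·t^2 - 3·t. Substituting t = 3.099794149820065: x(3.099794149820065) = -19.8670006403275.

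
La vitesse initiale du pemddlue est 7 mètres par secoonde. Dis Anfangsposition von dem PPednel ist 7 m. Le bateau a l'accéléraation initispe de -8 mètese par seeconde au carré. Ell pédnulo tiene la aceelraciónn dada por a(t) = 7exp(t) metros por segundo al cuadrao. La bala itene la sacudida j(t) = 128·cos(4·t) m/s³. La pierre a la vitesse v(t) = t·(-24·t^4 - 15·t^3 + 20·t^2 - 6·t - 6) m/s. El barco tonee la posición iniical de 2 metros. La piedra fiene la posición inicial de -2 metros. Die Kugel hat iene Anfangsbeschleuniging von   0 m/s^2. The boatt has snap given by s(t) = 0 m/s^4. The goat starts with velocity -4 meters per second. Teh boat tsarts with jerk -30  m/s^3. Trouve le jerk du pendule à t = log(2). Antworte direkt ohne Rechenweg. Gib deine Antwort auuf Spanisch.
La sacudida en t = log(2) es j = 14.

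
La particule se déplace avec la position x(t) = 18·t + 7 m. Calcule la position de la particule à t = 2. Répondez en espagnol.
Tenemos la posición x(t) = 18·t + 7. Sustituyendo t = 2: x(2) = 43.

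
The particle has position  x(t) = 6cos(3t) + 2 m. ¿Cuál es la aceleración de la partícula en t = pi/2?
Partiendo de la posición x(t) = 6·cos(3·t) + 2, tomamos 2 derivadas. Derivando la posición, obtenemos la velocidad: v(t) = -18·sin(3·t). La derivada de la velocidad da la aceleración: a(t) = -54·cos(3·t). Usando a(t) = -54·cos(3·t) y sustituyendo t = pi/2, encontramos a = 0.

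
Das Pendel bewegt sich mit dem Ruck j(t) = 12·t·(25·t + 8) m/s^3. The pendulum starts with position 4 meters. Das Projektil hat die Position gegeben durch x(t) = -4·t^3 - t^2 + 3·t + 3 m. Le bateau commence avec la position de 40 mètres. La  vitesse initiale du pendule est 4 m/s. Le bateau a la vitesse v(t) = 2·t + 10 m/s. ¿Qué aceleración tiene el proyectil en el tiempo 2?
Para resolver esto, necesitamos tomar 2 derivadas de nuestra ecuación de la posición x(t) = -4·t^3 - t^2 + 3·t + 3. Tomando d/dt de x(t), encontramos v(t) = -12·t^2 - 2·t + 3. Tomando d/dt de v(t), encontramos a(t) = -24·t - 2. De la ecuación de la aceleración a(t) = -24·t - 2, sustituimos t = 2 para obtener a = -50.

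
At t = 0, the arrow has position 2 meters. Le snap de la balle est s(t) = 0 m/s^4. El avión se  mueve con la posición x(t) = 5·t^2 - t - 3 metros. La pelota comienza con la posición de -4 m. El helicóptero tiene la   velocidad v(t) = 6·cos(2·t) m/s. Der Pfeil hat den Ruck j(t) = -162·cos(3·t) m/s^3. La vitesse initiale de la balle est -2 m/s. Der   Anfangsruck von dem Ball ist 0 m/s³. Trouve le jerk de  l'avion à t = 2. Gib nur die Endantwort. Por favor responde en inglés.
The jerk at t = 2 is j = 0.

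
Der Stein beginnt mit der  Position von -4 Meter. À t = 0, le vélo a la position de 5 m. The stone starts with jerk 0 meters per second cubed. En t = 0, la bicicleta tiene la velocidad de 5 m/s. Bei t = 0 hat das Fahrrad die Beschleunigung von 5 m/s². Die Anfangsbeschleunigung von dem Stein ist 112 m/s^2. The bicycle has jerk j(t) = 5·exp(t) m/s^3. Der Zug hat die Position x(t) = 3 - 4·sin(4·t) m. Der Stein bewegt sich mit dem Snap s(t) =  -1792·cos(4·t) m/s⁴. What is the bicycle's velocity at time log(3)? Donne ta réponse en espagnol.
Necesitamos integrar nuestra ecuación de la sacudida j(t) = 5·exp(t) 2 veces. La integral de la sacudida es la aceleración. Usando a(0) = 5, obtenemos a(t) = 5·exp(t). Tomando ∫a(t)dt y aplicando v(0) = 5, encontramos v(t) = 5·exp(t). Tenemos la velocidad v(t) = 5·exp(t). Sustituyendo t = log(3): v(log(3)) = 15.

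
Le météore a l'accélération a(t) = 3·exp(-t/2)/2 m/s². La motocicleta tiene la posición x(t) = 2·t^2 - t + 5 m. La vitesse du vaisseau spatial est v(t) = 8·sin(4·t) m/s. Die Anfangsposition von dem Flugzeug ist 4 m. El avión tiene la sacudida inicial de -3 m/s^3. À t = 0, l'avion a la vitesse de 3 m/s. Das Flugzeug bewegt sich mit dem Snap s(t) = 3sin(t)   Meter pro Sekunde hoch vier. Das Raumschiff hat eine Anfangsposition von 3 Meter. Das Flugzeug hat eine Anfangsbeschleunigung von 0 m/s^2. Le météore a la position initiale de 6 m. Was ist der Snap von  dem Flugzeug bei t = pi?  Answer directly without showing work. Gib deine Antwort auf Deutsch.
Der Snap bei t = pi ist s = 0.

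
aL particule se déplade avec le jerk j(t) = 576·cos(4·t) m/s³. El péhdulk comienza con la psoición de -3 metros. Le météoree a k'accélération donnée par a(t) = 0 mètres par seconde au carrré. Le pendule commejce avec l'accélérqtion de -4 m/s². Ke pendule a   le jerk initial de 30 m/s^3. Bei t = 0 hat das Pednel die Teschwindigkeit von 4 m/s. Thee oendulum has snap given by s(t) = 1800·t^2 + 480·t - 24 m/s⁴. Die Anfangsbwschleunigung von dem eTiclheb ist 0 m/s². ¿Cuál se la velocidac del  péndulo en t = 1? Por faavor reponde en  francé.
Nous devons intégrer notre équation du snap s(t) = 1800·t^2 + 480·t - 24 3 fois. En prenant ∫s(t)dt et en appliquant j(0) = 30, nous trouvons j(t) = 600·t^3 + 240·t^2 - 24·t + 30. En prenant ∫j(t)dt et en appliquant a(0) = -4, nous trouvons a(t) = 150·t^4 + 80·t^3 - 12·t^2 + 30·t - 4. En prenant ∫a(t)dt et en appliquant v(0) = 4, nous trouvons v(t) = 30·t^5 + 20·t^4 - 4·t^3 + 15·t^2 - 4·t + 4. Nous avons la vitesse v(t) = 30·t^5 + 20·t^4 - 4·t^3 + 15·t^2 - 4·t + 4. En substituant t = 1: v(1) = 61.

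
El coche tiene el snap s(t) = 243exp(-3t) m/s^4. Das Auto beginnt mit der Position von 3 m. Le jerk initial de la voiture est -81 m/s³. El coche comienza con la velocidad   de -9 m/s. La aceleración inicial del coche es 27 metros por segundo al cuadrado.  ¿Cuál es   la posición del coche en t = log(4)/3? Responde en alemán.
Wir müssen die Stammfunktion unserer Gleichung für den Snap s(t) = 243·exp(-3·t) 4-mal finden. Das Integral von dem Snap, mit j(0) = -81, ergibt den Ruck: j(t) = -81·exp(-3·t). Das Integral von dem Ruck, mit a(0) = 27, ergibt die Beschleunigung: a(t) = 27·exp(-3·t). Durch Integration von der Beschleunigung und Verwendung der Anfangsbedingung v(0) = -9, erhalten wir v(t) = -9·exp(-3·t). Mit ∫v(t)dt und Anwendung von x(0) = 3, finden wir x(t) = 3·exp(-3·t). Mit x(t) = 3·exp(-3·t) und Einsetzen von t = log(4)/3, finden wir x = 3/4.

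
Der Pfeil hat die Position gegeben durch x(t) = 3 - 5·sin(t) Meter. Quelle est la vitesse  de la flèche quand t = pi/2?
Nous devons dériver notre équation de la position x(t) = 3 - 5·sin(t) 1 fois. La dérivée de la position donne la vitesse: v(t) = -5·cos(t). En utilisant v(t) = -5·cos(t) et en substituant t = pi/2, nous trouvons v = 0.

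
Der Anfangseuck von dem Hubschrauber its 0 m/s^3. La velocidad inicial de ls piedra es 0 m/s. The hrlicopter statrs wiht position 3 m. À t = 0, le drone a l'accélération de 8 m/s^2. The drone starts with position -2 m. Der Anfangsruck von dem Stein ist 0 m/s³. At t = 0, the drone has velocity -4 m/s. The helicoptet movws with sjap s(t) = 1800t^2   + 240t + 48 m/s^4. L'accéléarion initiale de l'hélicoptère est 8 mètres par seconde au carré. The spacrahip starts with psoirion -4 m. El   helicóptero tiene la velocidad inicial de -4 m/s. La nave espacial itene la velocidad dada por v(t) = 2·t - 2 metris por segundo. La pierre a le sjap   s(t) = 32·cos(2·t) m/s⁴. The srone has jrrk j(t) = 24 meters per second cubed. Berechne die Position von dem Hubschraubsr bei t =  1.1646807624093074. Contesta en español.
Partiendo del snap s(t) = 1800·t^2 + 240·t + 48, tomamos 4 antiderivadas. La antiderivada del snap es la sacudida. Usando j(0) = 0, obtenemos j(t) = 24·t·(25·t^2 + 5·t + 2). La integral de la sacudida es la aceleración. Usando a(0) = 8, obtenemos a(t) = 150·t^4 + 40·t^3 + 24·t^2 + 8. La integral de la aceleración, con v(0) = -4, da la velocidad: v(t) = 30·t^5 + 10·t^4 + 8·t^3 + 8·t - 4. La integral de la velocidad es la posición. Usando x(0) = 3, obtenemos x(t) = 5·t^6 + 2·t^5 + 2·t^4 + 4·t^2 - 4·t + 3. De la ecuación de la posición x(t) = 5·t^6 + 2·t^5 + 2·t^4 + 4·t^2 - 4·t + 3, sustituimos t = 1.1646807624093074 para obtener x = 24.2133157066091.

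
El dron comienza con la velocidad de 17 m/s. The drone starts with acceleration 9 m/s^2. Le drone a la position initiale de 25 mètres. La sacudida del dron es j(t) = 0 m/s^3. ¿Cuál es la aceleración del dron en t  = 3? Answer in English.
Starting from jerk j(t) = 0, we take 1 antiderivative. The antiderivative of jerk is acceleration. Using a(0) = 9, we get a(t) = 9. We have acceleration a(t) = 9. Substituting t = 3: a(3) = 9.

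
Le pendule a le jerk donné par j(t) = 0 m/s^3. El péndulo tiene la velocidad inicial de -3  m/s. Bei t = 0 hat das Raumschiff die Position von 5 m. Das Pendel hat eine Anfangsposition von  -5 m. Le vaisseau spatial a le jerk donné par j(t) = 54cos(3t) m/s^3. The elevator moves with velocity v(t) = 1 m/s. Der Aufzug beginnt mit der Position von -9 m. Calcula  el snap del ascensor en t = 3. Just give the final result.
En t = 3, s = 0.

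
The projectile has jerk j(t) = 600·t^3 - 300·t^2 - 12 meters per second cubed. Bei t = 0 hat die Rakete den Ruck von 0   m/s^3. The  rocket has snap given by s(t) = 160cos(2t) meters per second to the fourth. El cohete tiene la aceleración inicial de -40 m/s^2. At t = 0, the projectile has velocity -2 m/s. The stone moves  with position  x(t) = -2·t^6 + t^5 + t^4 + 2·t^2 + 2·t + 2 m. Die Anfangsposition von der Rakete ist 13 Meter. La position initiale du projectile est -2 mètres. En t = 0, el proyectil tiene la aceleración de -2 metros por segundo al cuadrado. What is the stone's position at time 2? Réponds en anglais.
We have position x(t) = -2·t^6 + t^5 + t^4 + 2·t^2 + 2·t + 2. Substituting t = 2: x(2) = -66.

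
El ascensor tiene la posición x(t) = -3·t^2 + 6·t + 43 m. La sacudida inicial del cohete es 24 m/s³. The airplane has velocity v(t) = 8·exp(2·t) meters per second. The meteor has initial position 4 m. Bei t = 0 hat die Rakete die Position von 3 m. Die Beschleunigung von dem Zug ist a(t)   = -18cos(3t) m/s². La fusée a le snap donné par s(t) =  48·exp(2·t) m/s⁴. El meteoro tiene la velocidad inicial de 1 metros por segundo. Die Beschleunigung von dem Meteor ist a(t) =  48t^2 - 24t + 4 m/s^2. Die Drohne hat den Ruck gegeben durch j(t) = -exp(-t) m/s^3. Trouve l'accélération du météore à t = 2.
En utilisant a(t) = 48·t^2 - 24·t + 4 et en substituant t = 2, nous trouvons a = 148.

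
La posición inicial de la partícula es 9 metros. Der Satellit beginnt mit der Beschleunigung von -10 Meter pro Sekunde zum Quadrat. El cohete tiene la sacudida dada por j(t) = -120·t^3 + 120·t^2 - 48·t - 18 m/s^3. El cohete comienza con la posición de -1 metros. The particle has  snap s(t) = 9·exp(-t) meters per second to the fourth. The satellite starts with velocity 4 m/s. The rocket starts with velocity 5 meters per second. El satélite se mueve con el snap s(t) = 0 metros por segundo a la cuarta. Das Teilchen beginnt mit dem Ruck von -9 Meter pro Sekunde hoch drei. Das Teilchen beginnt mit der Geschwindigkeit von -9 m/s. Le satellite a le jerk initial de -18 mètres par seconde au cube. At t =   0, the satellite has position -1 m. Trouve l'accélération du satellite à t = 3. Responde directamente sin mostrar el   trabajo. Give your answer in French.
À t = 3, a = -64.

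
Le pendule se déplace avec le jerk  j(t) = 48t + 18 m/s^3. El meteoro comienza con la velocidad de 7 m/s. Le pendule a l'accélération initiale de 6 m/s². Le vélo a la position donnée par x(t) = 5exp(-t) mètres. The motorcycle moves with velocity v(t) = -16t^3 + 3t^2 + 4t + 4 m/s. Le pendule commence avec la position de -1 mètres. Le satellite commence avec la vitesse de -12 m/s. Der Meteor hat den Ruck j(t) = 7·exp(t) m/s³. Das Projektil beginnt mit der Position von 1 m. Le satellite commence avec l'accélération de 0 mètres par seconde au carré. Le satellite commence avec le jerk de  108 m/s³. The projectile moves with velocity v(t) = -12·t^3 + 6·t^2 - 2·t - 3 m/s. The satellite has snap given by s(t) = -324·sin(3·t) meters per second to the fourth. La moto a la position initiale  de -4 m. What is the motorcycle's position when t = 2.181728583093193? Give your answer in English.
To solve this, we need to take 1 integral of our velocity equation v(t) = -16·t^3 + 3·t^2 + 4·t + 4. The integral of velocity is position. Using x(0) = -4, we get x(t) = -4·t^4 + t^3 + 2·t^2 + 4·t - 4. From the given position equation x(t) = -4·t^4 + t^3 + 2·t^2 + 4·t - 4, we substitute t = 2.181728583093193 to get x = -65.9964105197696.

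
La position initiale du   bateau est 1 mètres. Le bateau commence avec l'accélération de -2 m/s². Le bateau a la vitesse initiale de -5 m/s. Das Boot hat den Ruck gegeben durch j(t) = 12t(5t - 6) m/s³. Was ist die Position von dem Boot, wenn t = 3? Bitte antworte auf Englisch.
Starting from jerk j(t) = 12·t·(5·t - 6), we take 3 antiderivatives. The antiderivative of jerk, with a(0) = -2, gives acceleration: a(t) = 20·t^3 - 36·t^2 - 2. Finding the antiderivative of a(t) and using v(0) = -5: v(t) = 5·t^4 - 12·t^3 - 2·t - 5. The antiderivative of velocity is position. Using x(0) = 1, we get x(t) = t^5 - 3·t^4 - t^2 - 5·t + 1. From the given position equation x(t) = t^5 - 3·t^4 - t^2 - 5·t + 1, we substitute t = 3 to get x = -23.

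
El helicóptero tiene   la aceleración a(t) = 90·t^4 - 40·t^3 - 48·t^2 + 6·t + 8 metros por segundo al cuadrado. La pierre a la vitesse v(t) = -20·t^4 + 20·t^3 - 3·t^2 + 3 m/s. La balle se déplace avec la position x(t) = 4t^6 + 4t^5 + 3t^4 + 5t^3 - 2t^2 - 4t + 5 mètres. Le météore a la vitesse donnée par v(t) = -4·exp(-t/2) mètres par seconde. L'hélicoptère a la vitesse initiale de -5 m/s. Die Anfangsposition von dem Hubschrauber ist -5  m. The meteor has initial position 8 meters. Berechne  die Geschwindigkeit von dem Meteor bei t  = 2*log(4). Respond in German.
Mit v(t) = -4·exp(-t/2) und Einsetzen von t = 2*log(4), finden wir v = -1.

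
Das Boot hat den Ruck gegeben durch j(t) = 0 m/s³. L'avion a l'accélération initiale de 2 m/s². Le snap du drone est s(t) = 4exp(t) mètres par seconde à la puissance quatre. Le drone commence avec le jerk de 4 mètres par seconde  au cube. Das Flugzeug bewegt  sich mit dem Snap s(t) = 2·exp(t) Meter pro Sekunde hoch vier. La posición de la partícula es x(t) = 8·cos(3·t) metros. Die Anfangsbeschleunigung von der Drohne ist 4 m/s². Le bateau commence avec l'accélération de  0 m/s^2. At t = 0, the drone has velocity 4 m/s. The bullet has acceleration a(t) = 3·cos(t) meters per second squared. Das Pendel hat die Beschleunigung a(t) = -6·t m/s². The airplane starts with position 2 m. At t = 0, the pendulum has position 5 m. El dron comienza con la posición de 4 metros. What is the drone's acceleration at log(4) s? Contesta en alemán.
Wir müssen das Integral unserer Gleichung für den Snap s(t) = 4·exp(t) 2-mal finden. Durch Integration von dem Snap und Verwendung der Anfangsbedingung j(0) = 4, erhalten wir j(t) = 4·exp(t). Durch Integration von dem Ruck und Verwendung der Anfangsbedingung a(0) = 4, erhalten wir a(t) = 4·exp(t). Wir haben die Beschleunigung a(t) = 4·exp(t). Durch Einsetzen von t = log(4): a(log(4)) = 16.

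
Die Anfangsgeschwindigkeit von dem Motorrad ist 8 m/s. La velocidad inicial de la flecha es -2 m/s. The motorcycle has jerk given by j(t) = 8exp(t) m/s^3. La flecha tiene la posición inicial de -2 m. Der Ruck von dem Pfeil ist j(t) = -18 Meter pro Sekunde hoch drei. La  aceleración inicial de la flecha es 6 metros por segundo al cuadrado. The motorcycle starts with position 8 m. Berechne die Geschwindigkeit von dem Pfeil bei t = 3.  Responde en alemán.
Um dies zu lösen, müssen wir 2 Integrale unserer Gleichung für den Ruck j(t) = -18 finden. Das Integral von dem Ruck, mit a(0) = 6, ergibt die Beschleunigung: a(t) = 6 - 18·t. Mit ∫a(t)dt und Anwendung von v(0) = -2, finden wir v(t) = -9·t^2 + 6·t - 2. Wir haben die Geschwindigkeit v(t) = -9·t^2 + 6·t - 2. Durch Einsetzen von t = 3: v(3) = -65.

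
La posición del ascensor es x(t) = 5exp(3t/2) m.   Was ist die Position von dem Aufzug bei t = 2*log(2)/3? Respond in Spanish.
De la ecuación de la posición x(t) = 5·exp(3·t/2), sustituimos t = 2*log(2)/3 para obtener x = 10.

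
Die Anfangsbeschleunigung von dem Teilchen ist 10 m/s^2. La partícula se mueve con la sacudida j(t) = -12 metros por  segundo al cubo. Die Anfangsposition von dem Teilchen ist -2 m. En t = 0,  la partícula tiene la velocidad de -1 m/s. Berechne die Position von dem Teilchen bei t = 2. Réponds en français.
En partant du jerk j(t) = -12, nous prenons 3 intégrales. La primitive du jerk, avec a(0) = 10, donne l'accélération: a(t) = 10 - 12·t. La primitive de l'accélération, avec v(0) = -1, donne la vitesse: v(t) = -6·t^2 + 10·t - 1. L'intégrale de la vitesse, avec x(0) = -2, donne la position: x(t) = -2·t^3 + 5·t^2 - t - 2. Nous avons la position x(t) = -2·t^3 + 5·t^2 - t - 2. En substituant t = 2: x(2) = 0.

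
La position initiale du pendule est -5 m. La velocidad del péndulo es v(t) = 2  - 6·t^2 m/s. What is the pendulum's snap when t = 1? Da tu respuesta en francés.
Nous devons dériver notre équation de la vitesse v(t) = 2 - 6·t^2 3 fois. La dérivée de la vitesse donne l'accélération: a(t) = -12·t. En prenant d/dt de a(t), nous trouvons j(t) = -12. La dérivée du jerk donne le snap: s(t) = 0. En utilisant s(t) = 0 et en substituant t = 1, nous trouvons s = 0.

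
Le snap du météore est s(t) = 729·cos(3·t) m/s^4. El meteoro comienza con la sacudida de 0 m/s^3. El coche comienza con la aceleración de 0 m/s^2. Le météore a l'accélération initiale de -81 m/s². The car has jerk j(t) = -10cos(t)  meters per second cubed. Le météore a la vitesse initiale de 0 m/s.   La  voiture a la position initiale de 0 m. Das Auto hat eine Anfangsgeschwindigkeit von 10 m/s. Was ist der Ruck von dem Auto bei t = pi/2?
Wir haben den Ruck j(t) = -10·cos(t). Durch Einsetzen von t = pi/2: j(pi/2) = 0.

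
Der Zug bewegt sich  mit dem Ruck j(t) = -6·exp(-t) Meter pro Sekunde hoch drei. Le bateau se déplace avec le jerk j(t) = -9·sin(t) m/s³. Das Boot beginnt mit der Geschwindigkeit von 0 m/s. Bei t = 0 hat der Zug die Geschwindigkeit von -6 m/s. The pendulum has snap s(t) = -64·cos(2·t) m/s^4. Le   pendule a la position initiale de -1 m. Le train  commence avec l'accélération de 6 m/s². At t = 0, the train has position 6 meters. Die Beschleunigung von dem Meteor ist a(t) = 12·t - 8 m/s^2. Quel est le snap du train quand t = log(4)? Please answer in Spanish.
Debemos derivar nuestra ecuación de la sacudida j(t) = -6·exp(-t) 1 vez. Derivando la sacudida, obtenemos el snap: s(t) = 6·exp(-t). Usando s(t) = 6·exp(-t) y sustituyendo t = log(4), encontramos s = 3/2.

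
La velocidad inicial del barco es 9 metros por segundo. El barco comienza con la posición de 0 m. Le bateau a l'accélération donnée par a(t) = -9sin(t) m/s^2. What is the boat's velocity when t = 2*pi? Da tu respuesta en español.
Debemos encontrar la integral de nuestra ecuación de la aceleración a(t) = -9·sin(t) 1 vez. La antiderivada de la aceleración es la velocidad. Usando v(0) = 9, obtenemos v(t) = 9·cos(t). Tenemos la velocidad v(t) = 9·cos(t). Sustituyendo t = 2*pi: v(2*pi) = 9.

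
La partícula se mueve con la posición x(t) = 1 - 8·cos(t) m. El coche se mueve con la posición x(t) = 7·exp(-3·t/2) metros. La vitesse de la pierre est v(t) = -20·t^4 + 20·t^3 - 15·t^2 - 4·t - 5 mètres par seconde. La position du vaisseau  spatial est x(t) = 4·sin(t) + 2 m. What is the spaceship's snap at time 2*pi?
To solve this, we need to take 4 derivatives of our position equation x(t) = 4·sin(t) + 2. The derivative of position gives velocity: v(t) = 4·cos(t). The derivative of velocity gives acceleration: a(t) = -4·sin(t). Taking d/dt of a(t), we find j(t) = -4·cos(t). Taking d/dt of j(t), we find s(t) = 4·sin(t). Using s(t) = 4·sin(t) and substituting t = 2*pi, we find s = 0.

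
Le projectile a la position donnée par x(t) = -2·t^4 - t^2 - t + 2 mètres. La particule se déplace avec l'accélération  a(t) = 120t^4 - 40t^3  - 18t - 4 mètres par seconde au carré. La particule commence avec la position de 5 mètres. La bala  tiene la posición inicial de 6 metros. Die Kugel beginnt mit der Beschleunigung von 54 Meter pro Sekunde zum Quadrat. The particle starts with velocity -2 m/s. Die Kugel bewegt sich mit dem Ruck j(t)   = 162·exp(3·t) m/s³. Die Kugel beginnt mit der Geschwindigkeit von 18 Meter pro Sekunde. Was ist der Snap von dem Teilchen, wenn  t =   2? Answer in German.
Ausgehend von der Beschleunigung a(t) = 120·t^4 - 40·t^3 - 18·t - 4, nehmen wir 2 Ableitungen. Die Ableitung von der Beschleunigung ergibt den Ruck: j(t) = 480·t^3 - 120·t^2 - 18. Durch Ableiten von dem Ruck erhalten wir den Snap: s(t) = 1440·t^2 - 240·t. Wir haben den Snap s(t) = 1440·t^2 - 240·t. Durch Einsetzen von t = 2: s(2) = 5280.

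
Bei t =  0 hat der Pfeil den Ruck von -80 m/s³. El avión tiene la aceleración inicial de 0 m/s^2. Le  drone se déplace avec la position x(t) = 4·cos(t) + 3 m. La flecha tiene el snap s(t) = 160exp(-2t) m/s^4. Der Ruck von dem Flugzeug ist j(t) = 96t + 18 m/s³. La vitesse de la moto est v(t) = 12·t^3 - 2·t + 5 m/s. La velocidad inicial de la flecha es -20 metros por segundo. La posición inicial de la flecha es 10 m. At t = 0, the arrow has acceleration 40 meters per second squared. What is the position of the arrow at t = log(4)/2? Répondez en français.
Nous devons trouver la primitive de notre équation du snap s(t) = 160·exp(-2·t) 4 fois. En intégrant le snap et en utilisant la condition initiale j(0) = -80, nous obtenons j(t) = -80·exp(-2·t). La primitive du jerk est l'accélération. En utilisant a(0) = 40, nous obtenons a(t) = 40·exp(-2·t). En intégrant l'accélération et en utilisant la condition initiale v(0) = -20, nous obtenons v(t) = -20·exp(-2·t). En prenant ∫v(t)dt et en appliquant x(0) = 10, nous trouvons x(t) = 10·exp(-2·t). De l'équation de la position x(t) = 10·exp(-2·t), nous substituons t = log(4)/2 pour obtenir x = 5/2.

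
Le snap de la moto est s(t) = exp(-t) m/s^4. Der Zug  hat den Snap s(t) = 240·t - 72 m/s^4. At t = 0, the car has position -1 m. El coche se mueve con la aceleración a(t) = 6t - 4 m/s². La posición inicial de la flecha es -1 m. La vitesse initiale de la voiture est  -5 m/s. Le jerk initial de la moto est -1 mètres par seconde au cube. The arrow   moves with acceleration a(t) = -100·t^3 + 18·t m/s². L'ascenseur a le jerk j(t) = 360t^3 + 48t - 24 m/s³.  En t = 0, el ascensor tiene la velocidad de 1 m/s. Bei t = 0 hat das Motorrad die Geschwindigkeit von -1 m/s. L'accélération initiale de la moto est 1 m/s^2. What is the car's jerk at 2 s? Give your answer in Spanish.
Partiendo de la aceleración a(t) = 6·t - 4, tomamos 1 derivada. Derivando la aceleración, obtenemos la sacudida: j(t) = 6. Usando j(t) = 6 y sustituyendo t = 2, encontramos j = 6.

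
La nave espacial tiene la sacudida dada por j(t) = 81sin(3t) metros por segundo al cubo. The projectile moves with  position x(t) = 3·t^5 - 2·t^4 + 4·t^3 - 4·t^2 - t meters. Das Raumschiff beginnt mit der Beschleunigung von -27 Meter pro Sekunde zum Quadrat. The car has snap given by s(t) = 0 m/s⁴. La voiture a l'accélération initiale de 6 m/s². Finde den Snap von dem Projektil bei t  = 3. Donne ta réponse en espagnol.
Para resolver esto, necesitamos tomar 4 derivadas de nuestra ecuación de la posición x(t) = 3·t^5 - 2·t^4 + 4·t^3 - 4·t^2 - t. Derivando la posición, obtenemos la velocidad: v(t) = 15·t^4 - 8·t^3 + 12·t^2 - 8·t - 1. La derivada de la velocidad da la aceleración: a(t) = 60·t^3 - 24·t^2 + 24·t - 8. La derivada de la aceleración da la sacudida: j(t) = 180·t^2 - 48·t + 24. La derivada de la sacudida da el snap: s(t) = 360·t - 48. De la ecuación del snap s(t) = 360·t - 48, sustituimos t = 3 para obtener s = 1032.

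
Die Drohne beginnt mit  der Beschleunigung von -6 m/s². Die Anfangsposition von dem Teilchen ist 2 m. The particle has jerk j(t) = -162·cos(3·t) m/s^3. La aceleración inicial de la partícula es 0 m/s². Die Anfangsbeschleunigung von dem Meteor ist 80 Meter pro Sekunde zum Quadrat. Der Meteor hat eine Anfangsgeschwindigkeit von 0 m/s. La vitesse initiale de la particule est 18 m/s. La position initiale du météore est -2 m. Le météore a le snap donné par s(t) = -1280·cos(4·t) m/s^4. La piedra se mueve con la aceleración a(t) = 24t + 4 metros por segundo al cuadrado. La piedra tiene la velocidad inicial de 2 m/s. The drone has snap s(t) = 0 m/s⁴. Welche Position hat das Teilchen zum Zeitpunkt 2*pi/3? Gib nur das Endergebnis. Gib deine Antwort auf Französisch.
La réponse est 2.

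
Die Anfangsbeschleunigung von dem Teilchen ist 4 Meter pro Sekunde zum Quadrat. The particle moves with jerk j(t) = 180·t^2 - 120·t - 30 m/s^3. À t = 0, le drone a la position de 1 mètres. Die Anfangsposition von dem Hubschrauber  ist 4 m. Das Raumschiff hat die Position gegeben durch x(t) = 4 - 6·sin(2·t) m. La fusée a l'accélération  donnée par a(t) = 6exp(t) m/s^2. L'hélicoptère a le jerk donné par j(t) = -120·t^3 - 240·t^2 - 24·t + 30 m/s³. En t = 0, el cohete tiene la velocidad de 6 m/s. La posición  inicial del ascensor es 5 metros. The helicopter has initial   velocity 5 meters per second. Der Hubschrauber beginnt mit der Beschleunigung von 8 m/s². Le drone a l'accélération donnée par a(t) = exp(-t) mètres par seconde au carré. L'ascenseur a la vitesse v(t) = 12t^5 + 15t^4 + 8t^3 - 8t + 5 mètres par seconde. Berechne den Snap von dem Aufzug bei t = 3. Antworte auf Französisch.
Pour résoudre ceci, nous devons prendre 3 dérivées de notre équation de la vitesse v(t) = 12·t^5 + 15·t^4 + 8·t^3 - 8·t + 5. En prenant d/dt de v(t), nous trouvons a(t) = 60·t^4 + 60·t^3 + 24·t^2 - 8. En dérivant l'accélération, nous obtenons le jerk: j(t) = 240·t^3 + 180·t^2 + 48·t. En dérivant le jerk, nous obtenons le snap: s(t) = 720·t^2 + 360·t + 48. Nous avons le snap s(t) = 720·t^2 + 360·t + 48. En substituant t = 3: s(3) = 7608.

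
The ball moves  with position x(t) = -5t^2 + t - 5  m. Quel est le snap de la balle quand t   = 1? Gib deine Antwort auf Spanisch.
Partiendo de la posición x(t) = -5·t^2 + t - 5, tomamos 4 derivadas. Tomando d/dt de x(t), encontramos v(t) = 1 - 10·t. Derivando la velocidad, obtenemos la aceleración: a(t) = -10. La derivada de la aceleración da la sacudida: j(t) = 0. Tomando d/dt de j(t), encontramos s(t) = 0. De la ecuación del snap s(t) = 0, sustituimos t = 1 para obtener s = 0.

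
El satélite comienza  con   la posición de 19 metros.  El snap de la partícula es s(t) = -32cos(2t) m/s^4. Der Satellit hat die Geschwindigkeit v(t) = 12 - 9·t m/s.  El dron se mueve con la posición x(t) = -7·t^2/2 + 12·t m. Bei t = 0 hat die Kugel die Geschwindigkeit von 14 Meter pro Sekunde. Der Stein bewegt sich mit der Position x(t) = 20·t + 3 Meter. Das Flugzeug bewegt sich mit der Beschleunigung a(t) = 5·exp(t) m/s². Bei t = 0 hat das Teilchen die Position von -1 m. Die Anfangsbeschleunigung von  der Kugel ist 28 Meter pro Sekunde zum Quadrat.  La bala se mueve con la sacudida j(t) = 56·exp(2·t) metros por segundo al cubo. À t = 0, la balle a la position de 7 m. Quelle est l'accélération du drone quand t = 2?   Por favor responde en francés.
En partant de la position x(t) = -7·t^2/2 + 12·t, nous prenons 2 dérivées. En dérivant la position, nous obtenons la vitesse: v(t) = 12 - 7·t. En prenant d/dt de v(t), nous trouvons a(t) = -7. Nous avons l'accélération a(t) = -7. En substituant t = 2: a(2) = -7.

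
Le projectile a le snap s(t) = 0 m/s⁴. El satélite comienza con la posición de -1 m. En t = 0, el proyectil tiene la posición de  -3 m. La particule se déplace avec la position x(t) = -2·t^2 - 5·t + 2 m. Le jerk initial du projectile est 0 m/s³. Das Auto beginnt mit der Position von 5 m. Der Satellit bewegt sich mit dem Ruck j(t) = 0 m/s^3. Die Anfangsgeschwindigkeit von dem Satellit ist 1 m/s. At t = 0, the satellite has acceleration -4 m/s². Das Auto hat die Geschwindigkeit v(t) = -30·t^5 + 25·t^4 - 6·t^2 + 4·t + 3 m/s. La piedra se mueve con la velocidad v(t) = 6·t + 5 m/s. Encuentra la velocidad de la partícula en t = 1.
Para resolver esto, necesitamos tomar 1 derivada de nuestra ecuación de la posición x(t) = -2·t^2 - 5·t + 2. Derivando la posición, obtenemos la velocidad: v(t) = -4·t - 5. De la ecuación de la velocidad v(t) = -4·t - 5, sustituimos t = 1 para obtener v = -9.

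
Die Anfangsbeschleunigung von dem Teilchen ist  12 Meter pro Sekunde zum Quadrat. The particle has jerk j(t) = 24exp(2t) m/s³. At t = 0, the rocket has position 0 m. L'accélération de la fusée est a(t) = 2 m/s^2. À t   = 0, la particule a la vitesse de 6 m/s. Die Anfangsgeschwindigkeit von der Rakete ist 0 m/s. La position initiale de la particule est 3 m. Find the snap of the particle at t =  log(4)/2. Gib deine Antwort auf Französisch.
Pour résoudre ceci, nous devons prendre 1 dérivée de notre équation du jerk j(t) = 24·exp(2·t). En prenant d/dt de j(t), nous trouvons s(t) = 48·exp(2·t). De l'équation du snap s(t) = 48·exp(2·t), nous substituons t = log(4)/2 pour obtenir s = 192.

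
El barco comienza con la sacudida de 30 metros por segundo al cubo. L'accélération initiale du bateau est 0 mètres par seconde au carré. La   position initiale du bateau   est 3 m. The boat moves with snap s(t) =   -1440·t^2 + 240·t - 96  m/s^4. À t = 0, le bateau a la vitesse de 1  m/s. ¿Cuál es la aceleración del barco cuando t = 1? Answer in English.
We need to integrate our snap equation s(t) = -1440·t^2 + 240·t - 96 2 times. Finding the antiderivative of s(t) and using j(0) = 30: j(t) = -480·t^3 + 120·t^2 - 96·t + 30. The integral of jerk is acceleration. Using a(0) = 0, we get a(t) = 2·t·(-60·t^3 + 20·t^2 - 24·t + 15). From the given acceleration equation a(t) = 2·t·(-60·t^3 + 20·t^2 - 24·t + 15), we substitute t = 1 to get a = -98.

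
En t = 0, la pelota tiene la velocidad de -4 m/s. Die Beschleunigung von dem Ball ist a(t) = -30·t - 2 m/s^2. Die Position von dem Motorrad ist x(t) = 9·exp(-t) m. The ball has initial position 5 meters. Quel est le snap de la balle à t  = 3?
Pour résoudre ceci, nous devons prendre 2 dérivées de notre équation de l'accélération a(t) = -30·t - 2. La dérivée de l'accélération donne le jerk: j(t) = -30. En prenant d/dt de j(t), nous trouvons s(t) = 0. En utilisant s(t) = 0 et en substituant t = 3, nous trouvons s = 0.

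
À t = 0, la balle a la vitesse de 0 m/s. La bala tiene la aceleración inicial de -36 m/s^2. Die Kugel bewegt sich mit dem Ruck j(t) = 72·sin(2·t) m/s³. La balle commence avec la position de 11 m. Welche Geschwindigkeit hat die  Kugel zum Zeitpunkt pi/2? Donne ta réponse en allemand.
Wir müssen unsere Gleichung für den Ruck j(t) = 72·sin(2·t) 2-mal integrieren. Das Integral von dem Ruck, mit a(0) = -36, ergibt die Beschleunigung: a(t) = -36·cos(2·t). Durch Integration von der Beschleunigung und Verwendung der Anfangsbedingung v(0) = 0, erhalten wir v(t) = -18·sin(2·t). Wir haben die Geschwindigkeit v(t) = -18·sin(2·t). Durch Einsetzen von t = pi/2: v(pi/2) = 0.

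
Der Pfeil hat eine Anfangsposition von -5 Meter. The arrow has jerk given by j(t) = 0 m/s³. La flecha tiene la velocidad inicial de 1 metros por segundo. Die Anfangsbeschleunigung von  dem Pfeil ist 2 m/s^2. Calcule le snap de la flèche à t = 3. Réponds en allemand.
Wir müssen unsere Gleichung für den Ruck j(t) = 0 1-mal ableiten. Durch Ableiten von dem Ruck erhalten wir den Snap: s(t) = 0. Mit s(t) = 0 und Einsetzen von t = 3, finden wir s = 0.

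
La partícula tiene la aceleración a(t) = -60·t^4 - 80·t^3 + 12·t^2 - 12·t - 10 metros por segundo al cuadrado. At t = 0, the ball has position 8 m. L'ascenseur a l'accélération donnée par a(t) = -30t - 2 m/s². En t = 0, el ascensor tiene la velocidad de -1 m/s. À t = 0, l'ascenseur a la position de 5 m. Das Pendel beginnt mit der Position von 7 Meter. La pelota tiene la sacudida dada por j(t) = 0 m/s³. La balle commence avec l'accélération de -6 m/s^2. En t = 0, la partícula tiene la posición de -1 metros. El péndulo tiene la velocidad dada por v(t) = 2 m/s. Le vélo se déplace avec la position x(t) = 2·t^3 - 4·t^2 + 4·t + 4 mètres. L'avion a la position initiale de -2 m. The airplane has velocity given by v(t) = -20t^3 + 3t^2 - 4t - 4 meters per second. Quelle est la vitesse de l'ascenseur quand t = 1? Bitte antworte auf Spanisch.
Para resolver esto, necesitamos tomar 1 antiderivada de nuestra ecuación de la aceleración a(t) = -30·t - 2. Tomando ∫a(t)dt y aplicando v(0) = -1, encontramos v(t) = -15·t^2 - 2·t - 1. Tenemos la velocidad v(t) = -15·t^2 - 2·t - 1. Sustituyendo t = 1: v(1) = -18.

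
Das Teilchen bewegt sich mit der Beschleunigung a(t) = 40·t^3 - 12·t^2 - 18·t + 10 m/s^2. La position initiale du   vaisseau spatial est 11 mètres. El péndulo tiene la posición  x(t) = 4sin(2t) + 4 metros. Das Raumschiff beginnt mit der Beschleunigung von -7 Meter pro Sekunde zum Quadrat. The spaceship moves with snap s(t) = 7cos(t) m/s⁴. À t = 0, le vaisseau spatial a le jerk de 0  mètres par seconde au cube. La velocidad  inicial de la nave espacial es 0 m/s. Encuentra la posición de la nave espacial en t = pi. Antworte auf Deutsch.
Wir müssen unsere Gleichung für den Snap s(t) = 7·cos(t) 4-mal integrieren. Durch Integration von dem Snap und Verwendung der Anfangsbedingung j(0) = 0, erhalten wir j(t) = 7·sin(t). Die Stammfunktion von dem Ruck ist die Beschleunigung. Mit a(0) = -7 erhalten wir a(t) = -7·cos(t). Die Stammfunktion von der Beschleunigung ist die Geschwindigkeit. Mit v(0) = 0 erhalten wir v(t) = -7·sin(t). Durch Integration von der Geschwindigkeit und Verwendung der Anfangsbedingung x(0) = 11, erhalten wir x(t) = 7·cos(t) + 4. Aus der Gleichung für die Position x(t) = 7·cos(t) + 4, setzen wir t = pi ein und erhalten x = -3.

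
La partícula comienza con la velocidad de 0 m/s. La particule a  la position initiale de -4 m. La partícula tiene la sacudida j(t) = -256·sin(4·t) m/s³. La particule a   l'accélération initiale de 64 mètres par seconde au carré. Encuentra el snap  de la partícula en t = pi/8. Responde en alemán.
Wir müssen unsere Gleichung für den Ruck j(t) = -256·sin(4·t) 1-mal ableiten. Durch Ableiten von dem Ruck erhalten wir den Snap: s(t) = -1024·cos(4·t). Aus der Gleichung für den Snap s(t) = -1024·cos(4·t), setzen wir t = pi/8 ein und erhalten s = 0.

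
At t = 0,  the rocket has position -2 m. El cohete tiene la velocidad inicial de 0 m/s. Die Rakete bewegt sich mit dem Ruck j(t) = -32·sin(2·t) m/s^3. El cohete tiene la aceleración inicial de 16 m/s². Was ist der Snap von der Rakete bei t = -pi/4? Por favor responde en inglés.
Starting from jerk j(t) = -32·sin(2·t), we take 1 derivative. Taking d/dt of j(t), we find s(t) = -64·cos(2·t). Using s(t) = -64·cos(2·t) and substituting t = -pi/4, we find s = 0.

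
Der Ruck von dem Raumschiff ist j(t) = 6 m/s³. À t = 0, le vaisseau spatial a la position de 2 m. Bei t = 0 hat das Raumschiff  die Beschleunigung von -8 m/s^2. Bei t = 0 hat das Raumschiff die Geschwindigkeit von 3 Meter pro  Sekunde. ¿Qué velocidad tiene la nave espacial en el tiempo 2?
Para resolver esto, necesitamos tomar 2 antiderivadas de nuestra ecuación de la sacudida j(t) = 6. La integral de la sacudida es la aceleración. Usando a(0) = -8, obtenemos a(t) = 6·t - 8. La integral de la aceleración es la velocidad. Usando v(0) = 3, obtenemos v(t) = 3·t^2 - 8·t + 3. De la ecuación de la velocidad v(t) = 3·t^2 - 8·t + 3, sustituimos t = 2 para obtener v = -1.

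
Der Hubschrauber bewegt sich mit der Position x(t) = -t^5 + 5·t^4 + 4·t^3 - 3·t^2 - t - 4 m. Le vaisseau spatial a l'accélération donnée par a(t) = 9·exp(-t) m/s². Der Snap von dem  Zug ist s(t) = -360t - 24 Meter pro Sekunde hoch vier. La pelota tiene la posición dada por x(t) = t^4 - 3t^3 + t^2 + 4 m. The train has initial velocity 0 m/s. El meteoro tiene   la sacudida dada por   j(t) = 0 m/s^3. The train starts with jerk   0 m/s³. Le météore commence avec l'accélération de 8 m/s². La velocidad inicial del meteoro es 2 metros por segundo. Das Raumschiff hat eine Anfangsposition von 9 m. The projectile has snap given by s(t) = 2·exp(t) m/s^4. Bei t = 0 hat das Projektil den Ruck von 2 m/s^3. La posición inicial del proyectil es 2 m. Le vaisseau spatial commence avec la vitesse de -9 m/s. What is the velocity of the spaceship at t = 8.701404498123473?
We must find the integral of our acceleration equation a(t) = 9·exp(-t) 1 time. Taking ∫a(t)dt and applying v(0) = -9, we find v(t) = -9·exp(-t). We have velocity v(t) = -9·exp(-t). Substituting t = 8.701404498123473: v(8.701404498123473) = -0.00149716805180978.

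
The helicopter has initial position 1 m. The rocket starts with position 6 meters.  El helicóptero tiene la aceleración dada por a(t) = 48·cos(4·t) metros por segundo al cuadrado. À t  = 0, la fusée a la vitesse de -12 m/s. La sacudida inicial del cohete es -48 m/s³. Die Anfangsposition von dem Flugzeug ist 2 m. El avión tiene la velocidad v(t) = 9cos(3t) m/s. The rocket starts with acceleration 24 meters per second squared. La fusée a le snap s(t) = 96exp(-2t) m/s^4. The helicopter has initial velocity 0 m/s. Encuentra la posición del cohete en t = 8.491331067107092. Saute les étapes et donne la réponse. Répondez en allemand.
Die Position bei t = 8.491331067107092 ist x = 2.52740475058069E-7.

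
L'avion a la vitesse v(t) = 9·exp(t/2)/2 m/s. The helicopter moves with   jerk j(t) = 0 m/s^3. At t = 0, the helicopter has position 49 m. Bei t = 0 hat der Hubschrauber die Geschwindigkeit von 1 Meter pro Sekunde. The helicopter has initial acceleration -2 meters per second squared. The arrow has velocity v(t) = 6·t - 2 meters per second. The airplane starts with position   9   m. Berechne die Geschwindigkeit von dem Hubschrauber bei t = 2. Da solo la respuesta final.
Die Antwort ist -3.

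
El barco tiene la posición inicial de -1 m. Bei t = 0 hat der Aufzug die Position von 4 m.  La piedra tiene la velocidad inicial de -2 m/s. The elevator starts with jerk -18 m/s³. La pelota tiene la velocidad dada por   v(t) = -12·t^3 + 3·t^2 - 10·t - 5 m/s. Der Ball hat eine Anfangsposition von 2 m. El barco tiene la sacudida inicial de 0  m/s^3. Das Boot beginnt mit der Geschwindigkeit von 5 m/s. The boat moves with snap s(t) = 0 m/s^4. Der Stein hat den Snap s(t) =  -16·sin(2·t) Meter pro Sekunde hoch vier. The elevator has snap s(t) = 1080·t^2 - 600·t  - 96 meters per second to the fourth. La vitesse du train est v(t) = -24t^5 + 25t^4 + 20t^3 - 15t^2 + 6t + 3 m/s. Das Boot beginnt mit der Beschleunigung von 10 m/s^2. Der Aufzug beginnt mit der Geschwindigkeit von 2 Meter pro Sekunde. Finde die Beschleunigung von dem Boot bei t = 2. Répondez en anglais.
To solve this, we need to take 2 antiderivatives of our snap equation s(t) = 0. The integral of snap, with j(0) = 0, gives jerk: j(t) = 0. Taking ∫j(t)dt and applying a(0) = 10, we find a(t) = 10. Using a(t) = 10 and substituting t = 2, we find a = 10.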